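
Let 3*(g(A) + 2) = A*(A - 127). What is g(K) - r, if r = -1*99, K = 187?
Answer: 3837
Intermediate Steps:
r = -99
g(A) = -2 + A*(-127 + A)/3 (g(A) = -2 + (A*(A - 127))/3 = -2 + (A*(-127 + A))/3 = -2 + A*(-127 + A)/3)
g(K) - r = (-2 - 127/3*187 + (⅓)*187²) - 1*(-99) = (-2 - 23749/3 + (⅓)*34969) + 99 = (-2 - 23749/3 + 34969/3) + 99 = 3738 + 99 = 3837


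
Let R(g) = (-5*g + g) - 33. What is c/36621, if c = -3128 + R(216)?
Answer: -4025/36621 ≈ -0.10991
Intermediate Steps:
R(g) = -33 - 4*g (R(g) = -4*g - 33 = -33 - 4*g)
c = -4025 (c = -3128 + (-33 - 4*216) = -3128 + (-33 - 864) = -3128 - 897 = -4025)
c/36621 = -4025/36621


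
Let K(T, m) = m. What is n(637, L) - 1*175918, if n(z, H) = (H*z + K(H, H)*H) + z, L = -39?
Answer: -198603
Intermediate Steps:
n(z, H) = z + H**2 + H*z (n(z, H) = (H*z + H*H) + z = (H*z + H**2) + z = (H**2 + H*z) + z = z + H**2 + H*z)
n(637, L) - 1*175918 = (637 + (-39)**2 - 39*637) - 1*175918 = (637 + 1521 - 24843) - 175918 = -22685 - 175918 = -198603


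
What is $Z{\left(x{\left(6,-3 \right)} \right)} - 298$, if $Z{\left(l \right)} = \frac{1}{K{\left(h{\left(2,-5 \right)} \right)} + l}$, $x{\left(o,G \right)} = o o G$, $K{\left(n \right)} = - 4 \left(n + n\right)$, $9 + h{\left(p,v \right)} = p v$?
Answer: $- \frac{13111}{44} \approx -297.98$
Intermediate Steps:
$h{\left(p,v \right)} = -9 + p v$
$K{\left(n \right)} = - 8 n$ ($K{\left(n \right)} = - 4 \cdot 2 n = - 8 n$)
$x{\left(o,G \right)} = G o^{2}$ ($x{\left(o,G \right)} = o^{2} G = G o^{2}$)
$Z{\left(l \right)} = \frac{1}{152 + l}$ ($Z{\left(l \right)} = \frac{1}{- 8 \left(-9 + 2 \left(-5\right)\right) + l} = \frac{1}{- 8 \left(-9 - 10\right) + l} = \frac{1}{\left(-8\right) \left(-19\right) + l} = \frac{1}{152 + l}$)
$Z{\left(x{\left(6,-3 \right)} \right)} - 298 = \frac{1}{152 - 3 \cdot 6^{2}} - 298 = \frac{1}{152 - 108} - 298 = \frac{1}{44} - 298 = - \frac{13111}{44}$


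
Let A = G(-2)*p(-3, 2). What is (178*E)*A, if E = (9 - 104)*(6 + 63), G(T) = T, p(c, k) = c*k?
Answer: -14001480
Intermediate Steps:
E = -6555 (E = -95*69 = -6555)
A = 12 (A = -(-6)*2 = -2*(-6) = 12)
(178*E)*A = (178*(-6555))*12 = -1166790*12 = -14001480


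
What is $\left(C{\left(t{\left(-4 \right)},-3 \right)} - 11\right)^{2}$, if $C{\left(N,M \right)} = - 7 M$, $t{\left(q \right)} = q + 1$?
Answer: $100$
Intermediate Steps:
$t{\left(q \right)} = 1 + q$
$\left(C{\left(t{\left(-4 \right)},-3 \right)} - 11\right)^{2} = \left(\left(-7\right) \left(-3\right) - 11\right)^{2} = \left(21 - 11\right)^{2} = 10^{2} = 100$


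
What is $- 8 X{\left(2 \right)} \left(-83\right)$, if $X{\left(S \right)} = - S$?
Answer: $-1328$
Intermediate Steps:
$- 8 X{\left(2 \right)} \left(-83\right) = - 8 \left(-1\right) 2 \left(-83\right) = - 8 \left(\left(-2\right) \left(-83\right)\right) = \left(-8\right) 166 = -1328$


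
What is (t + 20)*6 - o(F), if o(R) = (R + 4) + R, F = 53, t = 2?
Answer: 22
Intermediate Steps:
o(R) = 4 + 2*R (o(R) = (4 + R) + R = 4 + 2*R)
(t + 20)*6 - o(F) = (2 + 20)*6 - (4 + 2*53) = 22*6 - (4 + 106) = 132 - 1*110 = 132 - 110 = 22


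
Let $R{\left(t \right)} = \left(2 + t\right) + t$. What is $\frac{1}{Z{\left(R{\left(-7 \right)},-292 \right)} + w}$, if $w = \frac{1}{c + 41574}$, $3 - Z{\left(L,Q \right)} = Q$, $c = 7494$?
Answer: $\frac{49068}{14475061} \approx 0.0033898$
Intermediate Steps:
$R{\left(t \right)} = 2 + 2 t$
$Z{\left(L,Q \right)} = 3 - Q$
$w = \frac{1}{49068}$ ($w = \frac{1}{7494 + 41574} = \frac{1}{49068} \approx 2.038 \cdot 10^{-5}$)
$\frac{1}{Z{\left(R{\left(-7 \right)},-292 \right)} + w} = \frac{1}{\left(3 - -292\right) + \frac{1}{49068}} = \frac{1}{\left(3 + 292\right) + \frac{1}{49068}} = \frac{1}{295 + \frac{1}{49068}} = \frac{1}{\frac{14475061}{49068}} = \frac{49068}{14475061}$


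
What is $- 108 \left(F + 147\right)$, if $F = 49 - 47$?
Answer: $-16092$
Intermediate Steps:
$F = 2$ ($F = 49 - 47 = 2$)
$- 108 \left(F + 147\right) = - 108 \left(2 + 147\right) = \left(-108\right) 149 = -16092$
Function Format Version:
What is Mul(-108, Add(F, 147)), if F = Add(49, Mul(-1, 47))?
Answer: -16092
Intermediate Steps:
F = 2 (F = Add(49, -47) = 2)
Mul(-108, Add(F, 147)) = Mul(-108, Add(2, 147)) = Mul(-108, 149) = -16092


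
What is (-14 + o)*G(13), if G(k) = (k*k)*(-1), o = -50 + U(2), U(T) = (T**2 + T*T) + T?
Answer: 9126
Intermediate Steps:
U(T) = T + 2*T**2 (U(T) = (T**2 + T**2) + T = 2*T**2 + T = T + 2*T**2)
o = -40 (o = -50 + 2*(1 + 2*2) = -50 + 2*(1 + 4) = -50 + 2*5 = -50 + 10 = -40)
G(k) = -k**2 (G(k) = k**2*(-1) = -k**2)
(-14 + o)*G(13) = (-14 - 40)*(-1*13**2) = -(-54)*169 = -54*(-169) = 9126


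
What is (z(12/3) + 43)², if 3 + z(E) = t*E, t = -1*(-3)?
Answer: 2704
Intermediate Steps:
t = 3
z(E) = -3 + 3*E
(z(12/3) + 43)² = ((-3 + 3*(12/3)) + 43)² = ((-3 + 3*(12*(⅓))) + 43)² = ((-3 + 3*4) + 43)² = ((-3 + 12) + 43)² = (9 + 43)² = 52² = 2704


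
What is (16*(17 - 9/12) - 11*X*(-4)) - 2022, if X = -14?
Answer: -2378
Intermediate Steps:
(16*(17 - 9/12) - 11*X*(-4)) - 2022 = (16*(17 - 9/12) - 11*(-14)*(-4)) - 2022 = (16*(17 - 9*1/12) + 154*(-4)) - 2022 = (16*(17 - ¾) - 616) - 2022 = (16*(65/4) - 616) - 2022 = (260 - 616) - 2022 = -356 - 2022 = -2378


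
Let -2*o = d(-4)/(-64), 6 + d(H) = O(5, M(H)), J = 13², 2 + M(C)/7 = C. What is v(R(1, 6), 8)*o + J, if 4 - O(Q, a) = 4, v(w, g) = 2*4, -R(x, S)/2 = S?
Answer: 1349/8 ≈ 168.63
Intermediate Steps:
R(x, S) = -2*S
v(w, g) = 8
M(C) = -14 + 7*C
J = 169
O(Q, a) = 0 (O(Q, a) = 4 - 1*4 = 4 - 4 = 0)
d(H) = -6 (d(H) = -6 + 0 = -6)
o = -3/64 (o = -(-3)/(-64) = -(-3)*(-1)/64 = -½*3/32 = -3/64 ≈ -0.046875)
v(R(1, 6), 8)*o + J = 8*(-3/64) + 169 = -3/8 + 169 = 1349/8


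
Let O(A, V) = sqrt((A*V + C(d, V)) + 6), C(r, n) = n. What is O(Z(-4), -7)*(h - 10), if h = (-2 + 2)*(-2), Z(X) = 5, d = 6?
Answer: -60*I ≈ -60.0*I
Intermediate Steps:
h = 0 (h = 0*(-2) = 0)
O(A, V) = sqrt(6 + V + A*V) (O(A, V) = sqrt((A*V + V) + 6) = sqrt((V + A*V) + 6) = sqrt(6 + V + A*V))
O(Z(-4), -7)*(h - 10) = sqrt(6 - 7 + 5*(-7))*(0 - 10) = sqrt(6 - 7 - 35)*(-10) = sqrt(-36)*(-10) = (6*I)*(-10) = -60*I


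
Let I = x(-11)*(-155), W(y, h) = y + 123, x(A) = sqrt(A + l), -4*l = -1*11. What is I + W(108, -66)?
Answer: 231 - 155*I*sqrt(33)/2 ≈ 231.0 - 445.2*I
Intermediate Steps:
l = 11/4 (l = -(-1)*11/4 = -1/4*(-11) = 11/4 ≈ 2.7500)
x(A) = sqrt(11/4 + A) (x(A) = sqrt(A + 11/4) = sqrt(11/4 + A))
W(y, h) = 123 + y
I = -155*I*sqrt(33)/2 (I = (sqrt(11 + 4*(-11))/2)*(-155) = (sqrt(11 - 44)/2)*(-155) = (sqrt(-33)/2)*(-155) = ((I*sqrt(33))/2)*(-155) = (I*sqrt(33)/2)*(-155) = -155*I*sqrt(33)/2 ≈ -445.2*I)
I + W(108, -66) = -155*I*sqrt(33)/2 + (123 + 108) = -155*I*sqrt(33)/2 + 231 = 231 - 155*I*sqrt(33)/2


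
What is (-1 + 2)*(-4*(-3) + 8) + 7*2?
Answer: 34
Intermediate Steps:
(-1 + 2)*(-4*(-3) + 8) + 7*2 = 1*(12 + 8) + 14 = 1*20 + 14 = 20 + 14 = 34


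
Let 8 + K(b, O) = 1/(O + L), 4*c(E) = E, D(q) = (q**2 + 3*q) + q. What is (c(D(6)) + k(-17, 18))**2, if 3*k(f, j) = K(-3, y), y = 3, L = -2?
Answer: 1444/9 ≈ 160.44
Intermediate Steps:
D(q) = q**2 + 4*q
c(E) = E/4
K(b, O) = -8 + 1/(-2 + O) (K(b, O) = -8 + 1/(O - 2) = -8 + 1/(-2 + O))
k(f, j) = -7/3 (k(f, j) = ((17 - 8*3)/(-2 + 3))/3 = ((17 - 24)/1)/3 = (1*(-7))/3 = (1/3)*(-7) = -7/3)
(c(D(6)) + k(-17, 18))**2 = ((6*(4 + 6))/4 - 7/3)**2 = ((6*10)/4 - 7/3)**2 = ((1/4)*60 - 7/3)**2 = (15 - 7/3)**2 = (38/3)**2 = 1444/9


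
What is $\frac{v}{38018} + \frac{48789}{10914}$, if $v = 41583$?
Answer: $\frac{192391422}{34577371} \approx 5.5641$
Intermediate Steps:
$\frac{v}{38018} + \frac{48789}{10914} = \frac{41583}{38018} + \frac{48789}{10914} = 41583 \cdot \frac{1}{38018} + 48789 \cdot \frac{1}{10914} = \frac{41583}{38018} + \frac{16263}{3638} = \frac{192391422}{34577371}$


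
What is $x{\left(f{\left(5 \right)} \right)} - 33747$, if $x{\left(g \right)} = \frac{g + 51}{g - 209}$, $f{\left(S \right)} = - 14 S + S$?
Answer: $- \frac{4623332}{137} \approx -33747.0$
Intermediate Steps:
$f{\left(S \right)} = - 13 S$
$x{\left(g \right)} = \frac{51 + g}{-209 + g}$
$x{\left(f{\left(5 \right)} \right)} - 33747 = \frac{51 - 65}{-209 - 65} - 33747 = \frac{1}{-274} \left(-14\right) - 33747 = \left(- \frac{1}{274}\right) \left(-14\right) - 33747 = \frac{7}{137} - 33747 = - \frac{4623332}{137}$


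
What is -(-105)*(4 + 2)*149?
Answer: 93870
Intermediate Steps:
-(-105)*(4 + 2)*149 = -(-105)*6*149 = -21*(-30)*149 = 630*149 = 93870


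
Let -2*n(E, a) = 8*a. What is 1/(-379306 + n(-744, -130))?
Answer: -1/378786 ≈ -2.6400e-6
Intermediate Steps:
n(E, a) = -4*a
1/(-379306 + n(-744, -130)) = 1/(-379306 - 4*(-130)) = 1/(-379306 + 520) = 1/(-378786) = -1/378786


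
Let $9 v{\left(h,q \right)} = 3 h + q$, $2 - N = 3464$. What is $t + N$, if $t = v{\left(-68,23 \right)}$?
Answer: $- \frac{31339}{9} \approx -3482.1$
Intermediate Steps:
$N = -3462$ ($N = 2 - 3464 = -3462$)
$v{\left(h,q \right)} = \frac{h}{3} + \frac{q}{9}$ ($v{\left(h,q \right)} = \frac{3 h + q}{9} = \frac{q + 3 h}{9} = \frac{h}{3} + \frac{q}{9}$)
$t = - \frac{181}{9}$ ($t = \frac{1}{3} \left(-68\right) + \frac{1}{9} \cdot 23 = - \frac{68}{3} + \frac{23}{9} = - \frac{181}{9} \approx -20.111$)
$t + N = - \frac{181}{9} - 3462 = - \frac{31339}{9}$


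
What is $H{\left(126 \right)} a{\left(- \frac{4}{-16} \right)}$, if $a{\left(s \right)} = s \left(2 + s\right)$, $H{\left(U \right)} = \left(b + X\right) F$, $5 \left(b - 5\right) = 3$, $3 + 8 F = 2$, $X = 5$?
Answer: $- \frac{477}{640} \approx -0.74531$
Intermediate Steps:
$F = - \frac{1}{8}$ ($F = - \frac{3}{8} + \frac{1}{8} \cdot 2 = - \frac{3}{8} + \frac{1}{4} = - \frac{1}{8} \approx -0.125$)
$b = \frac{28}{5}$ ($b = 5 + \frac{1}{5} \cdot 3 = 5 + \frac{3}{5} = \frac{28}{5} \approx 5.6$)
$H{\left(U \right)} = - \frac{53}{40}$ ($H{\left(U \right)} = \left(\frac{28}{5} + 5\right) \left(- \frac{1}{8}\right) = \frac{53}{5} \left(- \frac{1}{8}\right) = - \frac{53}{40}$)
$H{\left(126 \right)} a{\left(- \frac{4}{-16} \right)} = - \frac{53 - \frac{4}{-16} \left(2 - \frac{4}{-16}\right)}{40} = - \frac{53 \left(-4\right) \left(- \frac{1}{16}\right) \left(2 - - \frac{1}{4}\right)}{40} = - \frac{53 \frac{2 + \frac{1}{4}}{4}}{40} = - \frac{53 \cdot \frac{1}{4} \cdot \frac{9}{4}}{40} = \left(- \frac{53}{40}\right) \frac{9}{16} = - \frac{477}{640}$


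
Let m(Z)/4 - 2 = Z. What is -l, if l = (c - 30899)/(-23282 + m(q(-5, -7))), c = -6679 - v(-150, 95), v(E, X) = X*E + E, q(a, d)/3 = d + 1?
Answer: -3863/3891 ≈ -0.99280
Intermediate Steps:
q(a, d) = 3 + 3*d (q(a, d) = 3*(d + 1) = 3*(1 + d) = 3 + 3*d)
v(E, X) = E + E*X (v(E, X) = E*X + E = E + E*X)
m(Z) = 8 + 4*Z
c = 7721 (c = -6679 - (-150)*(1 + 95) = -6679 - (-150)*96 = -6679 - 1*(-14400) = -6679 + 14400 = 7721)
l = 3863/3891 (l = (7721 - 30899)/(-23282 + (8 + 4*(3 + 3*(-7)))) = -23178/(-23282 + (8 + 4*(3 - 21))) = -23178/(-23282 + (8 + 4*(-18))) = -23178/(-23282 + (8 - 72)) = -23178/(-23282 - 64) = -23178/(-23346) = -23178*(-1/23346) = 3863/3891 ≈ 0.99280)
-l = -1*3863/3891 = -3863/3891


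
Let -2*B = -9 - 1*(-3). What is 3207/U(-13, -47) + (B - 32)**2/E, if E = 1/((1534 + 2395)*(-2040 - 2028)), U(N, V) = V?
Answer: -631766842851/47 ≈ -1.3442e+10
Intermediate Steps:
B = 3 (B = -(-9 - 1*(-3))/2 = -(-9 + 3)/2 = -1/2*(-6) = 3)
E = -1/15983172 (E = 1/(3929*(-4068)) = 1/(-15983172) = -1/15983172 ≈ -6.2566e-8)
3207/U(-13, -47) + (B - 32)**2/E = 3207/(-47) + (3 - 32)**2/(-1/15983172) = 3207*(-1/47) + (-29)**2*(-15983172) = -3207/47 + 841*(-15983172) = -3207/47 - 13441847652 = -631766842851/47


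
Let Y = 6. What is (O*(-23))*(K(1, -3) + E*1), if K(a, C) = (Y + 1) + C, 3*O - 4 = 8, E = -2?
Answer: -184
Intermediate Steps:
O = 4 (O = 4/3 + (⅓)*8 = 4/3 + 8/3 = 4)
K(a, C) = 7 + C (K(a, C) = (6 + 1) + C = 7 + C)
(O*(-23))*(K(1, -3) + E*1) = (4*(-23))*((7 - 3) - 2*1) = -92*(4 - 2) = -92*2 = -184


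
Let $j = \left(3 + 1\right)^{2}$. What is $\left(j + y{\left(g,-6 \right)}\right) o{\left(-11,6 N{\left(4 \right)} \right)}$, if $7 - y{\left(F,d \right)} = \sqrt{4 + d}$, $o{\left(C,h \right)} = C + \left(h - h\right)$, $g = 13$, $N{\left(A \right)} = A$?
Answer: $-253 + 11 i \sqrt{2} \approx -253.0 + 15.556 i$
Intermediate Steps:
$o{\left(C,h \right)} = C$ ($o{\left(C,h \right)} = C + 0 = C$)
$j = 16$ ($j = 4^{2} = 16$)
$y{\left(F,d \right)} = 7 - \sqrt{4 + d}$
$\left(j + y{\left(g,-6 \right)}\right) o{\left(-11,6 N{\left(4 \right)} \right)} = \left(16 + \left(7 - \sqrt{4 - 6}\right)\right) \left(-11\right) = \left(16 + \left(7 - \sqrt{-2}\right)\right) \left(-11\right) = \left(16 + \left(7 - i \sqrt{2}\right)\right) \left(-11\right) = \left(23 - i \sqrt{2}\right) \left(-11\right) = -253 + 11 i \sqrt{2}$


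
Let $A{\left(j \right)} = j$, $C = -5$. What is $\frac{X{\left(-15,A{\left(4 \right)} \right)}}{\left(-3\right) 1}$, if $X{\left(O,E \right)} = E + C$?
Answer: $\frac{1}{3} \approx 0.33333$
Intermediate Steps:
$X{\left(O,E \right)} = -5 + E$ ($X{\left(O,E \right)} = E - 5 = -5 + E$)
$\frac{X{\left(-15,A{\left(4 \right)} \right)}}{\left(-3\right) 1} = \frac{-5 + 4}{\left(-3\right) 1} = - \frac{1}{-3} = \left(-1\right) \left(- \frac{1}{3}\right) = \frac{1}{3}$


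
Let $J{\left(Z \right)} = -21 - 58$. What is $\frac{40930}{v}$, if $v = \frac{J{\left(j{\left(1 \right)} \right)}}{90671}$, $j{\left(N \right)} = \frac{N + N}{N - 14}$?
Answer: $- \frac{3711164030}{79} \approx -4.6977 \cdot 10^{7}$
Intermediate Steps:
$j{\left(N \right)} = \frac{2 N}{-14 + N}$
$J{\left(Z \right)} = -79$
$v = - \frac{79}{90671} \approx -0.00087128$
$\frac{40930}{v} = \frac{40930}{- \frac{79}{90671}} = 40930 \left(- \frac{90671}{79}\right) = - \frac{3711164030}{79}$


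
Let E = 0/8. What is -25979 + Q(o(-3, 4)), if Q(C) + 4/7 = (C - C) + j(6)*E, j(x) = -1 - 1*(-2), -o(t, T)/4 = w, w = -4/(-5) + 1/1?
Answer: -181857/7 ≈ -25980.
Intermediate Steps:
w = 9/5 (w = -4*(-⅕) + 1*1 = ⅘ + 1 = 9/5 ≈ 1.8000)
o(t, T) = -36/5 (o(t, T) = -4*9/5 = -36/5)
j(x) = 1 (j(x) = -1 + 2 = 1)
E = 0 (E = 0*(⅛) = 0)
Q(C) = -4/7 (Q(C) = -4/7 + ((C - C) + 1*0) = -4/7 + (0 + 0) = -4/7 + 0 = -4/7)
-25979 + Q(o(-3, 4)) = -25979 - 4/7 = -181857/7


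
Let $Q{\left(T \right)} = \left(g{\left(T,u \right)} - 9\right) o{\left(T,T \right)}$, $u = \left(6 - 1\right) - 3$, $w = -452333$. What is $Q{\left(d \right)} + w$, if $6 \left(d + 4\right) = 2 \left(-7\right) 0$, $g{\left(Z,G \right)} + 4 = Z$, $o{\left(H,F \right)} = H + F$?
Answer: $-452197$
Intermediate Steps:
$u = 2$ ($u = 5 - 3 = 2$)
$o{\left(H,F \right)} = F + H$
$g{\left(Z,G \right)} = -4 + Z$
$d = -4$ ($d = -4 + \frac{2 \left(-7\right) 0}{6} = -4 + \frac{\left(-14\right) 0}{6} = -4 + \frac{1}{6} \cdot 0 = -4 + 0 = -4$)
$Q{\left(T \right)} = 2 T \left(-13 + T\right)$ ($Q{\left(T \right)} = \left(\left(-4 + T\right) - 9\right) \left(T + T\right) = \left(-13 + T\right) 2 T = 2 T \left(-13 + T\right)$)
$Q{\left(d \right)} + w = 2 \left(-4\right) \left(-13 - 4\right) - 452333 = 2 \left(-4\right) \left(-17\right) - 452333 = 136 - 452333 = -452197$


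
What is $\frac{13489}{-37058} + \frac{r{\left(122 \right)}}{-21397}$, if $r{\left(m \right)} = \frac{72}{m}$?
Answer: $- \frac{2515343743}{6909818798} \approx -0.36402$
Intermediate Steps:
$\frac{13489}{-37058} + \frac{r{\left(122 \right)}}{-21397} = \frac{13489}{-37058} + \frac{72 \cdot \frac{1}{122}}{-21397} = 13489 \left(- \frac{1}{37058}\right) + 72 \cdot \frac{1}{122} \left(- \frac{1}{21397}\right) = - \frac{1927}{5294} + \frac{36}{61} \left(- \frac{1}{21397}\right) = - \frac{1927}{5294} - \frac{36}{1305217} = - \frac{2515343743}{6909818798}$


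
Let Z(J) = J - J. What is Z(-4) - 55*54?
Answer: -2970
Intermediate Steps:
Z(J) = 0
Z(-4) - 55*54 = 0 - 55*54 = 0 - 2970 = -2970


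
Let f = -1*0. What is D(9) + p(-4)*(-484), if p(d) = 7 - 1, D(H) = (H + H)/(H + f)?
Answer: -2902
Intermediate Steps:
f = 0
D(H) = 2 (D(H) = (H + H)/(H + 0) = (2*H)/H = 2)
p(d) = 6
D(9) + p(-4)*(-484) = 2 + 6*(-484) = 2 - 2904 = -2902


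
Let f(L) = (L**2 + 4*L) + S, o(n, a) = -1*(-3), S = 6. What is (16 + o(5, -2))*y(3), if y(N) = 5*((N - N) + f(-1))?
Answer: 285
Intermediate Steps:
o(n, a) = 3
f(L) = 6 + L**2 + 4*L (f(L) = (L**2 + 4*L) + 6 = 6 + L**2 + 4*L)
y(N) = 15 (y(N) = 5*((N - N) + (6 + (-1)**2 + 4*(-1))) = 5*(0 + (6 + 1 - 4)) = 5*(0 + 3) = 5*3 = 15)
(16 + o(5, -2))*y(3) = (16 + 3)*15 = 19*15 = 285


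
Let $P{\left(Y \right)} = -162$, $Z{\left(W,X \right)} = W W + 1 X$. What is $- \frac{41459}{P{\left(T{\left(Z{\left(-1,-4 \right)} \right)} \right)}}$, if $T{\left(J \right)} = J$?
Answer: $\frac{41459}{162} \approx 255.92$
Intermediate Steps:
$Z{\left(W,X \right)} = X + W^{2}$ ($Z{\left(W,X \right)} = W^{2} + X = X + W^{2}$)
$- \frac{41459}{P{\left(T{\left(Z{\left(-1,-4 \right)} \right)} \right)}} = - \frac{41459}{-162} = \left(-41459\right) \left(- \frac{1}{162}\right) = \frac{41459}{162}$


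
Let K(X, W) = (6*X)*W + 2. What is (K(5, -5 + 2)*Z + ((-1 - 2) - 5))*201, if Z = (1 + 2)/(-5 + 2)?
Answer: 16080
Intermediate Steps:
K(X, W) = 2 + 6*W*X (K(X, W) = 6*W*X + 2 = 2 + 6*W*X)
Z = -1 (Z = 3/(-3) = 3*(-⅓) = -1)
(K(5, -5 + 2)*Z + ((-1 - 2) - 5))*201 = ((2 + 6*(-5 + 2)*5)*(-1) + ((-1 - 2) - 5))*201 = ((2 + 6*(-3)*5)*(-1) + (-3 - 5))*201 = ((2 - 90)*(-1) - 8)*201 = (-88*(-1) - 8)*201 = (88 - 8)*201 = 80*201 = 16080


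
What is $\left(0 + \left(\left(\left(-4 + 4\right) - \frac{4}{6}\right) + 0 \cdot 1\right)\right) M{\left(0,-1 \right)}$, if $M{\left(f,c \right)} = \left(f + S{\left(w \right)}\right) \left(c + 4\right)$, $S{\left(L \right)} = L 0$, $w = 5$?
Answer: $0$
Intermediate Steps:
$S{\left(L \right)} = 0$
$M{\left(f,c \right)} = f \left(4 + c\right)$ ($M{\left(f,c \right)} = \left(f + 0\right) \left(c + 4\right) = f \left(4 + c\right)$)
$\left(0 + \left(\left(\left(-4 + 4\right) - \frac{4}{6}\right) + 0 \cdot 1\right)\right) M{\left(0,-1 \right)} = \left(0 + \left(\left(\left(-4 + 4\right) - \frac{4}{6}\right) + 0 \cdot 1\right)\right) 0 \left(4 - 1\right) = \left(0 + \left(\left(0 - \frac{2}{3}\right) + 0\right)\right) 0 \cdot 3 = \left(0 + \left(\left(0 - \frac{2}{3}\right) + 0\right)\right) 0 = \left(0 + \left(- \frac{2}{3} + 0\right)\right) 0 = \left(0 - \frac{2}{3}\right) 0 = \left(- \frac{2}{3}\right) 0 = 0$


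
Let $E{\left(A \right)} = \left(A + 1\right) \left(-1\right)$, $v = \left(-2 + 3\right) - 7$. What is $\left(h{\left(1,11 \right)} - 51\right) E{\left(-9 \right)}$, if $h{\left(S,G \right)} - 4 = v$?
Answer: $-424$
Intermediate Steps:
$v = -6$ ($v = 1 - 7 = -6$)
$E{\left(A \right)} = -1 - A$ ($E{\left(A \right)} = \left(1 + A\right) \left(-1\right) = -1 - A$)
$h{\left(S,G \right)} = -2$ ($h{\left(S,G \right)} = 4 - 6 = -2$)
$\left(h{\left(1,11 \right)} - 51\right) E{\left(-9 \right)} = \left(-2 - 51\right) \left(-1 - -9\right) = - 53 \left(-1 + 9\right) = \left(-53\right) 8 = -424$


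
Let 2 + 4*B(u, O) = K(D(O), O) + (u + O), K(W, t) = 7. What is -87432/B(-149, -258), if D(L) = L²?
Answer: 58288/67 ≈ 869.97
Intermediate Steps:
B(u, O) = 5/4 + O/4 + u/4 (B(u, O) = -½ + (7 + (u + O))/4 = -½ + (7 + (O + u))/4 = -½ + (7 + O + u)/4 = -½ + (7/4 + O/4 + u/4) = 5/4 + O/4 + u/4)
-87432/B(-149, -258) = -87432/(5/4 + (¼)*(-258) + (¼)*(-149)) = -87432/(5/4 - 129/2 - 149/4) = -87432/(-201/2) = -87432*(-2/201) = 58288/67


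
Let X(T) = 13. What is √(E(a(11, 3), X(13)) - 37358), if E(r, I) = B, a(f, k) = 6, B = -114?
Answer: 4*I*√2342 ≈ 193.58*I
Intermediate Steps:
E(r, I) = -114
√(E(a(11, 3), X(13)) - 37358) = √(-114 - 37358) = √(-37472) = 4*I*√2342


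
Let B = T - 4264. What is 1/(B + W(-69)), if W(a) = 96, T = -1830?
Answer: -1/5998 ≈ -0.00016672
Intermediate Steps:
B = -6094 (B = -1830 - 4264 = -6094)
1/(B + W(-69)) = 1/(-6094 + 96) = 1/(-5998) = -1/5998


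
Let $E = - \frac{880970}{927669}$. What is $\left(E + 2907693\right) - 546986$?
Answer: $\frac{2189953821013}{927669} \approx 2.3607 \cdot 10^{6}$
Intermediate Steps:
$E = - \frac{880970}{927669}$ ($E = \left(-880970\right) \frac{1}{927669} = - \frac{880970}{927669} \approx -0.94966$)
$\left(E + 2907693\right) - 546986 = \left(- \frac{880970}{927669} + 2907693\right) - 546986 = \frac{2697375776647}{927669} - 546986 = \frac{2189953821013}{927669}$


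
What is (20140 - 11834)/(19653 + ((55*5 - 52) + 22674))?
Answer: 4153/21275 ≈ 0.19521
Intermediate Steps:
(20140 - 11834)/(19653 + ((55*5 - 52) + 22674)) = 8306/(19653 + ((275 - 52) + 22674)) = 8306/(19653 + (223 + 22674)) = 8306/(19653 + 22897) = 8306/42550 = 8306*(1/42550) = 4153/21275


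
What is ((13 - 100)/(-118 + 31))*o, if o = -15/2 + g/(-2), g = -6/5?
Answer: -69/10 ≈ -6.9000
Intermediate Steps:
g = -6/5 (g = -6*1/5 = -6/5 ≈ -1.2000)
o = -69/10 (o = -15/2 - 6/5/(-2) = -15*1/2 - 6/5*(-1/2) = -15/2 + 3/5 = -69/10 ≈ -6.9000)
((13 - 100)/(-118 + 31))*o = ((13 - 100)/(-118 + 31))*(-69/10) = -87/(-87)*(-69/10) = -87*(-1/87)*(-69/10) = 1*(-69/10) = -69/10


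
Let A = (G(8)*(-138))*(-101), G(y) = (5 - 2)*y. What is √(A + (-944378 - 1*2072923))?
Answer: I*√2682789 ≈ 1637.9*I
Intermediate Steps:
G(y) = 3*y
A = 334512 (A = ((3*8)*(-138))*(-101) = (24*(-138))*(-101) = -3312*(-101) = 334512)
√(A + (-944378 - 1*2072923)) = √(334512 + (-944378 - 1*2072923)) = √(334512 + (-944378 - 2072923)) = √(334512 - 3017301) = √(-2682789) = I*√2682789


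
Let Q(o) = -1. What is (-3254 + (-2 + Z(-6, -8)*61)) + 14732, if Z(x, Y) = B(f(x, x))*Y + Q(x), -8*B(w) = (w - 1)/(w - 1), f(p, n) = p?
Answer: 11476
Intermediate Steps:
B(w) = -⅛ (B(w) = -(w - 1)/(8*(w - 1)) = -(-1 + w)/(8*(-1 + w)) = -⅛*1 = -⅛)
Z(x, Y) = -1 - Y/8 (Z(x, Y) = -Y/8 - 1 = -1 - Y/8)
(-3254 + (-2 + Z(-6, -8)*61)) + 14732 = (-3254 + (-2 + (-1 - ⅛*(-8))*61)) + 14732 = (-3254 + (-2 + (-1 + 1)*61)) + 14732 = (-3254 + (-2 + 0*61)) + 14732 = (-3254 + (-2 + 0)) + 14732 = (-3254 - 2) + 14732 = -3256 + 14732 = 11476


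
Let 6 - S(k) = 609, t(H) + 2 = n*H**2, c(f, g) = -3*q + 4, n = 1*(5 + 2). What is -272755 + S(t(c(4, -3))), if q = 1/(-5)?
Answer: -273358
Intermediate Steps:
q = -1/5 ≈ -0.20000
n = 7 (n = 1*7 = 7)
c(f, g) = 23/5 (c(f, g) = -3*(-1/5) + 4 = 3/5 + 4 = 23/5)
t(H) = -2 + 7*H**2
S(k) = -603 (S(k) = 6 - 1*609 = 6 - 609 = -603)
-272755 + S(t(c(4, -3))) = -272755 - 603 = -273358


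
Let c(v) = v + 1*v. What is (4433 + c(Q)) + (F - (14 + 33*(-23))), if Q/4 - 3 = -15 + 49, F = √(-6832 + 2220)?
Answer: 5474 + 2*I*√1153 ≈ 5474.0 + 67.912*I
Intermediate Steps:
F = 2*I*√1153 (F = √(-4612) = 2*I*√1153 ≈ 67.912*I)
Q = 148 (Q = 12 + 4*(-15 + 49) = 12 + 4*34 = 12 + 136 = 148)
c(v) = 2*v (c(v) = v + v = 2*v)
(4433 + c(Q)) + (F - (14 + 33*(-23))) = (4433 + 2*148) + (2*I*√1153 - (14 + 33*(-23))) = (4433 + 296) + (2*I*√1153 - (14 - 759)) = 4729 + (2*I*√1153 - 1*(-745)) = 4729 + (2*I*√1153 + 745) = 4729 + (745 + 2*I*√1153) = 5474 + 2*I*√1153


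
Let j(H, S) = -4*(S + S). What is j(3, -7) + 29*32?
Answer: 984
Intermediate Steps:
j(H, S) = -8*S
j(3, -7) + 29*32 = -8*(-7) + 29*32 = 56 + 928 = 984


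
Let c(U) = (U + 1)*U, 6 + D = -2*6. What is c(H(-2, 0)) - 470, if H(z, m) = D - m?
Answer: -164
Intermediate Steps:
D = -18 (D = -6 - 2*6 = -6 - 12 = -18)
H(z, m) = -18 - m
c(U) = U*(1 + U) (c(U) = (1 + U)*U = U*(1 + U))
c(H(-2, 0)) - 470 = (-18 - 1*0)*(1 + (-18 - 1*0)) - 470 = (-18 + 0)*(1 + (-18 + 0)) - 470 = -18*(1 - 18) - 470 = -18*(-17) - 470 = 306 - 470 = -164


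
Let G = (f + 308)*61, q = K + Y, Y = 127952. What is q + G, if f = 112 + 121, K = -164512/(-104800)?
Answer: 527126216/3275 ≈ 1.6095e+5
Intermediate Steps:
K = 5141/3275 (K = -164512*(-1/104800) = 5141/3275 ≈ 1.5698)
f = 233
q = 419047941/3275 (q = 5141/3275 + 127952 = 419047941/3275 ≈ 1.2795e+5)
G = 33001 (G = (233 + 308)*61 = 541*61 = 33001)
q + G = 419047941/3275 + 33001 = 527126216/3275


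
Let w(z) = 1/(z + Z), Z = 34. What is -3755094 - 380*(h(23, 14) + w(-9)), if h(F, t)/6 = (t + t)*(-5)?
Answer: -17179546/5 ≈ -3.4359e+6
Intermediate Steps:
h(F, t) = -60*t (h(F, t) = 6*((t + t)*(-5)) = 6*((2*t)*(-5)) = 6*(-10*t) = -60*t)
w(z) = 1/(34 + z) (w(z) = 1/(z + 34) = 1/(34 + z))
-3755094 - 380*(h(23, 14) + w(-9)) = -3755094 - 380*(-60*14 + 1/(34 - 9)) = -3755094 - 380*(-840 + 1/25) = -3755094 - 380*(-20999/25) = -3755094 + 1595924/5 = -17179546/5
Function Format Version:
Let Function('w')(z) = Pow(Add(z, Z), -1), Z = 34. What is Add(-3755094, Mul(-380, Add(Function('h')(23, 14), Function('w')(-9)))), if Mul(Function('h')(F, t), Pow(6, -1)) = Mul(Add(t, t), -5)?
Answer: Rational(-17179546, 5) ≈ -3.4359e+6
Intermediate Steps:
Function('h')(F, t) = Mul(-60, t) (Function('h')(F, t) = Mul(6, Mul(Add(t, t), -5)) = Mul(6, Mul(Mul(2, t), -5)) = Mul(6, Mul(-10, t)) = Mul(-60, t))
Function('w')(z) = Pow(Add(34, z), -1) (Function('w')(z) = Pow(Add(z, 34), -1) = Pow(Add(34, z), -1))
Add(-3755094, Mul(-380, Add(Function('h')(23, 14), Function('w')(-9)))) = Add(-3755094, Mul(-380, Add(Mul(-60, 14), Pow(Add(34, -9), -1)))) = Add(-3755094, Mul(-380, Add(-840, Pow(25, -1)))) = Add(-3755094, Mul(-380, Add(-840, Rational(1, 25)))) = Add(-3755094, Mul(-380, Rational(-20999, 25))) = Add(-3755094, Rational(1595924, 5)) = Rational(-17179546, 5)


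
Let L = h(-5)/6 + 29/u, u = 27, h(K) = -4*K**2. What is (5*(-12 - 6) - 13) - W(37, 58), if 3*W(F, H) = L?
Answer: -7922/81 ≈ -97.802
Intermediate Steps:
L = -421/27 (L = -4*(-5)**2/6 + 29/27 = -4*25*(1/6) + 29*(1/27) = -100*1/6 + 29/27 = -50/3 + 29/27 = -421/27 ≈ -15.593)
W(F, H) = -421/81 (W(F, H) = (1/3)*(-421/27) = -421/81)
(5*(-12 - 6) - 13) - W(37, 58) = (5*(-12 - 6) - 13) - 1*(-421/81) = (5*(-18) - 13) + 421/81 = (-90 - 13) + 421/81 = -103 + 421/81 = -7922/81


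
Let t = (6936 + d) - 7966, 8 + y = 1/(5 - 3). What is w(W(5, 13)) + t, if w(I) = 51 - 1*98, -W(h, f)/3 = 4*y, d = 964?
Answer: -113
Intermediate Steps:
y = -15/2 (y = -8 + 1/(5 - 3) = -8 + 1/2 = -8 + ½ = -15/2 ≈ -7.5000)
W(h, f) = 90 (W(h, f) = -12*(-15)/2 = -3*(-30) = 90)
w(I) = -47 (w(I) = 51 - 98 = -47)
t = -66 (t = (6936 + 964) - 7966 = 7900 - 7966 = -66)
w(W(5, 13)) + t = -47 - 66 = -113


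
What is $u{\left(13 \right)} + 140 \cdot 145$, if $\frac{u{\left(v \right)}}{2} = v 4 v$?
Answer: $21652$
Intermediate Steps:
$u{\left(v \right)} = 8 v^{2}$ ($u{\left(v \right)} = 2 v 4 v = 2 \cdot 4 v v = 2 \cdot 4 v^{2} = 8 v^{2}$)
$u{\left(13 \right)} + 140 \cdot 145 = 8 \cdot 13^{2} + 140 \cdot 145 = 8 \cdot 169 + 20300 = 1352 + 20300 = 21652$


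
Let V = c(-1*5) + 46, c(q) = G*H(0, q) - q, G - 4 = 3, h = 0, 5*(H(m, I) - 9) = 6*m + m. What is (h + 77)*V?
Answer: 8778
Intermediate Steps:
H(m, I) = 9 + 7*m/5 (H(m, I) = 9 + (6*m + m)/5 = 9 + (7*m)/5 = 9 + 7*m/5)
G = 7 (G = 4 + 3 = 7)
c(q) = 63 - q (c(q) = 7*(9 + (7/5)*0) - q = 7*(9 + 0) - q = 7*9 - q = 63 - q)
V = 114 (V = (63 - (-1)*5) + 46 = (63 - 1*(-5)) + 46 = (63 + 5) + 46 = 68 + 46 = 114)
(h + 77)*V = (0 + 77)*114 = 77*114 = 8778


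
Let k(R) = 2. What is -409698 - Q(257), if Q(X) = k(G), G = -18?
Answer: -409700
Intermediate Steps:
Q(X) = 2
-409698 - Q(257) = -409698 - 1*2 = -409698 - 2 = -409700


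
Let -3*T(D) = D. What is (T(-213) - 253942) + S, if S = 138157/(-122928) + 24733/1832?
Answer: -7146250222627/28150512 ≈ -2.5386e+5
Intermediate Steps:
T(D) = -D/3
S = 348409325/28150512 (S = 138157*(-1/122928) + 24733*(1/1832) = -138157/122928 + 24733/1832 = 348409325/28150512 ≈ 12.377)
(T(-213) - 253942) + S = (-1/3*(-213) - 253942) + 348409325/28150512 = (71 - 253942) + 348409325/28150512 = -253871 + 348409325/28150512 = -7146250222627/28150512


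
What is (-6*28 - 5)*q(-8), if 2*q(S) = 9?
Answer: -1557/2 ≈ -778.50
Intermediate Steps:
q(S) = 9/2 (q(S) = (½)*9 = 9/2)
(-6*28 - 5)*q(-8) = (-6*28 - 5)*(9/2) = (-168 - 5)*(9/2) = -173*9/2 = -1557/2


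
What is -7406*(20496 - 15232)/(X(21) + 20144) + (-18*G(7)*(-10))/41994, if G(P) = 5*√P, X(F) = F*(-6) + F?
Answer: -38985184/20039 + 50*√7/2333 ≈ -1945.4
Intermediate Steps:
X(F) = -5*F (X(F) = -6*F + F = -5*F)
-7406*(20496 - 15232)/(X(21) + 20144) + (-18*G(7)*(-10))/41994 = -7406*(20496 - 15232)/(-5*21 + 20144) + (-90*√7*(-10))/41994 = -7406*5264/(-105 + 20144) + (-90*√7*(-10))*(1/41994) = -7406/(20039*(1/5264)) + (900*√7)*(1/41994) = -7406/20039/5264 + 50*√7/2333 = -7406*5264/20039 + 50*√7/2333 = -38985184/20039 + 50*√7/2333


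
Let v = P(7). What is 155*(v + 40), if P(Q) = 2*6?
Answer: 8060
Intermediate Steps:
P(Q) = 12
v = 12
155*(v + 40) = 155*(12 + 40) = 155*52 = 8060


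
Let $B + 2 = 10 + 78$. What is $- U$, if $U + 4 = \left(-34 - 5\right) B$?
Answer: $3358$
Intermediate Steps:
$B = 86$ ($B = -2 + \left(10 + 78\right) = -2 + 88 = 86$)
$U = -3358$ ($U = -4 + \left(-34 - 5\right) 86 = -4 - 3354 = -3358$)
$- U = \left(-1\right) \left(-3358\right) = 3358$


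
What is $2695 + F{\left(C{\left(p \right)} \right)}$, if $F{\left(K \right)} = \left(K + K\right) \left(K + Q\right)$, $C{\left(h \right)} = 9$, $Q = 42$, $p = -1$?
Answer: $3613$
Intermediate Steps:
$F{\left(K \right)} = 2 K \left(42 + K\right)$ ($F{\left(K \right)} = \left(K + K\right) \left(K + 42\right) = 2 K \left(42 + K\right)$)
$2695 + F{\left(C{\left(p \right)} \right)} = 2695 + 2 \cdot 9 \left(42 + 9\right) = 2695 + 2 \cdot 9 \cdot 51 = 2695 + 918 = 3613$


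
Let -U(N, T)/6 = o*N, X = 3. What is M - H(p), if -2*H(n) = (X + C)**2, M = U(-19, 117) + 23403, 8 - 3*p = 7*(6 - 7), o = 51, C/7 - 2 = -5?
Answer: 29379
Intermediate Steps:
C = -21 (C = 14 + 7*(-5) = 14 - 35 = -21)
U(N, T) = -306*N
p = 5 (p = 8/3 - 7*(6 - 7)/3 = 8/3 - 7*(-1)/3 = 8/3 - 1/3*(-7) = 8/3 + 7/3 = 5)
M = 29217 (M = -306*(-19) + 23403 = 5814 + 23403 = 29217)
H(n) = -162 (H(n) = -(3 - 21)**2/2 = -1/2*(-18)**2 = -1/2*324 = -162)
M - H(p) = 29217 - 1*(-162) = 29217 + 162 = 29379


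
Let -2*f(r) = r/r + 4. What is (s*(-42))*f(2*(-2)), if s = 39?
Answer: 4095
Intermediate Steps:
f(r) = -5/2 (f(r) = -(r/r + 4)/2 = -(1 + 4)/2 = -1/2*5 = -5/2)
(s*(-42))*f(2*(-2)) = (39*(-42))*(-5/2) = -1638*(-5/2) = 4095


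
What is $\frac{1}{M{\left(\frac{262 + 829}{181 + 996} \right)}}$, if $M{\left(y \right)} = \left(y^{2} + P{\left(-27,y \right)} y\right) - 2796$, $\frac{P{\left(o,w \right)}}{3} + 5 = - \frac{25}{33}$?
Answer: $- \frac{11449}{32184873} \approx -0.00035573$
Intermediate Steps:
$P{\left(o,w \right)} = - \frac{190}{11}$ ($P{\left(o,w \right)} = -15 + 3 \left(- \frac{25}{33}\right) = -15 - \frac{25}{11} = - \frac{190}{11}$)
$M{\left(y \right)} = -2796 + y^{2} - \frac{190 y}{11}$ ($M{\left(y \right)} = \left(y^{2} - \frac{190 y}{11}\right) - 2796 = -2796 + y^{2} - \frac{190 y}{11}$)
$\frac{1}{M{\left(\frac{262 + 829}{181 + 996} \right)}} = \frac{1}{-2796 + \left(\frac{262 + 829}{181 + 996}\right)^{2} - \frac{190 \frac{262 + 829}{181 + 996}}{11}} = \frac{1}{-2796 + \left(\frac{1091}{1177}\right)^{2} - \frac{190 \cdot \frac{1091}{1177}}{11}} = \frac{1}{-2796 + \left(1091 \cdot \frac{1}{1177}\right)^{2} - \frac{190 \cdot 1091 \cdot \frac{1}{1177}}{11}} = \frac{1}{-2796 + \left(\frac{1091}{1177}\right)^{2} - \frac{207290}{12947}} = \frac{1}{-2796 + \frac{1190281}{1385329} - \frac{207290}{12947}} = \frac{1}{- \frac{32184873}{11449}} = - \frac{11449}{32184873}$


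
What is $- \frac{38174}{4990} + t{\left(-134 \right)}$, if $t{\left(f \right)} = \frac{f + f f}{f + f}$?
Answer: $- \frac{370009}{4990} \approx -74.15$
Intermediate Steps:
$t{\left(f \right)} = \frac{f + f^{2}}{2 f}$
$- \frac{38174}{4990} + t{\left(-134 \right)} = - \frac{38174}{4990} + \left(\frac{1}{2} + \frac{1}{2} \left(-134\right)\right) = \left(-38174\right) \frac{1}{4990} + \left(\frac{1}{2} - 67\right) = - \frac{19087}{2495} - \frac{133}{2} = - \frac{370009}{4990}$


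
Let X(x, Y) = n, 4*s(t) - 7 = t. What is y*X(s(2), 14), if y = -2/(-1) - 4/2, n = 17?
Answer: 0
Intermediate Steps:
s(t) = 7/4 + t/4
X(x, Y) = 17
y = 0 (y = -2*(-1) - 4*½ = 2 - 2 = 0)
y*X(s(2), 14) = 0*17 = 0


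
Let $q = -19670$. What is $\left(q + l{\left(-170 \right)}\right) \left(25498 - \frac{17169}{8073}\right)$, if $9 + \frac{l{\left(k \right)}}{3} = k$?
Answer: $- \frac{1386390044765}{2691} \approx -5.1519 \cdot 10^{8}$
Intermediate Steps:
$l{\left(k \right)} = -27 + 3 k$
$\left(q + l{\left(-170 \right)}\right) \left(25498 - \frac{17169}{8073}\right) = \left(-19670 + \left(-27 + 3 \left(-170\right)\right)\right) \left(25498 - \frac{17169}{8073}\right) = \left(-19670 - 537\right) \left(25498 - \frac{5723}{2691}\right) = \left(-20207\right) \frac{68609395}{2691} = - \frac{1386390044765}{2691}$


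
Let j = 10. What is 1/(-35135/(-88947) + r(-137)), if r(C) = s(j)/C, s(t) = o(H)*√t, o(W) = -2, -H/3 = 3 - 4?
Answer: 11731198749561/4570654272533 - 2167769853666*√10/22853271362665 ≈ 2.2667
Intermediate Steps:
H = 3 (H = -3*(3 - 4) = -3*(-1) = 3)
s(t) = -2*√t
r(C) = -2*√10/C (r(C) = (-2*√10)/C = -2*√10/C)
1/(-35135/(-88947) + r(-137)) = 1/(-35135/(-88947) - 2*√10/(-137)) = 1/(-35135*(-1/88947) - 2*√10*(-1/137)) = 1/(35135/88947 + 2*√10/137)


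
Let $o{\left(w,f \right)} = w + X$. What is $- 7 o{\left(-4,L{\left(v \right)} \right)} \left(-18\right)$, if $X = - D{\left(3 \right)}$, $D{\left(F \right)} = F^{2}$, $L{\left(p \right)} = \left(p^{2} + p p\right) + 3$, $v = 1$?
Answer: $-1638$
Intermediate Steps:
$L{\left(p \right)} = 3 + 2 p^{2}$ ($L{\left(p \right)} = \left(p^{2} + p^{2}\right) + 3 = 2 p^{2} + 3 = 3 + 2 p^{2}$)
$X = -9$ ($X = - 3^{2} = \left(-1\right) 9 = -9$)
$o{\left(w,f \right)} = -9 + w$ ($o{\left(w,f \right)} = w - 9 = -9 + w$)
$- 7 o{\left(-4,L{\left(v \right)} \right)} \left(-18\right) = - 7 \left(-9 - 4\right) \left(-18\right) = \left(-7\right) \left(-13\right) \left(-18\right) = 91 \left(-18\right) = -1638$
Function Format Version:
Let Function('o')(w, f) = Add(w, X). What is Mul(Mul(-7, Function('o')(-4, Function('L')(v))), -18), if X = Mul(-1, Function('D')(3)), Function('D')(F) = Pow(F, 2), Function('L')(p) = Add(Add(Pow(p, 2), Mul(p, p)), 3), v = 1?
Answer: -1638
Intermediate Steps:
Function('L')(p) = Add(3, Mul(2, Pow(p, 2))) (Function('L')(p) = Add(Add(Pow(p, 2), Pow(p, 2)), 3) = Add(Mul(2, Pow(p, 2)), 3) = Add(3, Mul(2, Pow(p, 2))))
X = -9 (X = Mul(-1, Pow(3, 2)) = Mul(-1, 9) = -9)
Function('o')(w, f) = Add(-9, w) (Function('o')(w, f) = Add(w, -9) = Add(-9, w))
Mul(Mul(-7, Function('o')(-4, Function('L')(v))), -18) = Mul(Mul(-7, Add(-9, -4)), -18) = Mul(Mul(-7, -13), -18) = Mul(91, -18) = -1638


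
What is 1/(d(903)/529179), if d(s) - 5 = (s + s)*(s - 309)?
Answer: 529179/1072769 ≈ 0.49328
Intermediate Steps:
d(s) = 5 + 2*s*(-309 + s) (d(s) = 5 + (s + s)*(s - 309) = 5 + (2*s)*(-309 + s) = 5 + 2*s*(-309 + s))
1/(d(903)/529179) = 1/((5 - 618*903 + 2*903²)/529179) = 1/((5 - 558054 + 2*815409)*(1/529179)) = 1/((5 - 558054 + 1630818)*(1/529179)) = 1/(1072769*(1/529179)) = 1/(1072769/529179) = 529179/1072769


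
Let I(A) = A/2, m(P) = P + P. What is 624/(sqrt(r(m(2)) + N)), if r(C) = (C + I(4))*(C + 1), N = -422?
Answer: -156*I*sqrt(2)/7 ≈ -31.517*I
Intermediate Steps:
m(P) = 2*P
I(A) = A/2 (I(A) = A*(1/2) = A/2)
r(C) = (1 + C)*(2 + C) (r(C) = (C + (1/2)*4)*(C + 1) = (C + 2)*(1 + C) = (2 + C)*(1 + C) = (1 + C)*(2 + C))
624/(sqrt(r(m(2)) + N)) = 624/(sqrt((2 + (2*2)**2 + 3*(2*2)) - 422)) = 624/(sqrt((2 + 4**2 + 3*4) - 422)) = 624/(sqrt((2 + 16 + 12) - 422)) = 624/(sqrt(30 - 422)) = 624/(sqrt(-392)) = 624/((14*I*sqrt(2))) = 624*(-I*sqrt(2)/28) = -156*I*sqrt(2)/7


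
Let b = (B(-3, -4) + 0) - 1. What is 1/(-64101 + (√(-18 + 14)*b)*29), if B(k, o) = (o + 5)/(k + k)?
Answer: -576909/36980485018 + 609*I/36980485018 ≈ -1.56e-5 + 1.6468e-8*I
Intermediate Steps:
B(k, o) = (5 + o)/(2*k) (B(k, o) = (5 + o)/((2*k)) = (5 + o)*(1/(2*k)) = (5 + o)/(2*k))
b = -7/6 (b = ((½)*(5 - 4)/(-3) + 0) - 1 = ((½)*(-⅓)*1 + 0) - 1 = (-⅙ + 0) - 1 = -⅙ - 1 = -7/6 ≈ -1.1667)
1/(-64101 + (√(-18 + 14)*b)*29) = 1/(-64101 + (√(-18 + 14)*(-7/6))*29) = 1/(-64101 + (√(-4)*(-7/6))*29) = 1/(-64101 + ((2*I)*(-7/6))*29) = 1/(-64101 - 7*I/3*29) = 1/(-64101 - 203*I/3) = 9*(-64101 + 203*I/3)/36980485018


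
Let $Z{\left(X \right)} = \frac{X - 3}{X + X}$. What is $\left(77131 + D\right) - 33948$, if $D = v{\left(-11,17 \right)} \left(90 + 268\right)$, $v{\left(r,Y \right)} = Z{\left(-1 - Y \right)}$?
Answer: $\frac{260351}{6} \approx 43392.0$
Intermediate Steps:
$Z{\left(X \right)} = \frac{-3 + X}{2 X}$
$v{\left(r,Y \right)} = \frac{-4 - Y}{2 \left(-1 - Y\right)}$ ($v{\left(r,Y \right)} = \frac{-3 - \left(1 + Y\right)}{2 \left(-1 - Y\right)} = \frac{-4 - Y}{2 \left(-1 - Y\right)}$)
$D = \frac{1253}{6}$ ($D = \frac{4 + 17}{2 \left(1 + 17\right)} \left(90 + 268\right) = \frac{1}{2} \cdot \frac{1}{18} \cdot 21 \cdot 358 = \frac{7}{12} \cdot 358 = \frac{1253}{6} \approx 208.83$)
$\left(77131 + D\right) - 33948 = \left(77131 + \frac{1253}{6}\right) - 33948 = \frac{464039}{6} - 33948 = \frac{260351}{6}$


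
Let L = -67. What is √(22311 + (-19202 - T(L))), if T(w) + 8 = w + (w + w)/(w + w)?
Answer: √3183 ≈ 56.418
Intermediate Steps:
T(w) = -7 + w (T(w) = -8 + (w + (w + w)/(w + w)) = -8 + (w + (2*w)/((2*w))) = -8 + (w + (2*w)*(1/(2*w))) = -8 + (w + 1) = -8 + (1 + w) = -7 + w)
√(22311 + (-19202 - T(L))) = √(22311 + (-19202 - (-7 - 67))) = √(22311 + (-19202 - 1*(-74))) = √(22311 + (-19202 + 74)) = √(22311 - 19128) = √3183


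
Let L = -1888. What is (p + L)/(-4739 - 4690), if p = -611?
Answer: 119/449 ≈ 0.26503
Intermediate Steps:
(p + L)/(-4739 - 4690) = (-611 - 1888)/(-4739 - 4690) = -2499/(-9429) = -2499*(-1/9429) = 119/449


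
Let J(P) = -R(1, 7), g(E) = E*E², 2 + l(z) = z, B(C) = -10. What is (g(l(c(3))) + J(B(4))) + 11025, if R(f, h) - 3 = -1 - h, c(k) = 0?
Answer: 11022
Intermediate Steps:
l(z) = -2 + z
g(E) = E³
R(f, h) = 2 - h (R(f, h) = 3 + (-1 - h) = 2 - h)
J(P) = 5 (J(P) = -(2 - 1*7) = -(2 - 7) = -1*(-5) = 5)
(g(l(c(3))) + J(B(4))) + 11025 = ((-2 + 0)³ + 5) + 11025 = ((-2)³ + 5) + 11025 = (-8 + 5) + 11025 = -3 + 11025 = 11022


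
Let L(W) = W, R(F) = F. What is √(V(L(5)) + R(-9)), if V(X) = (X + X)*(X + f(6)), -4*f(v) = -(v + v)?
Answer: √71 ≈ 8.4261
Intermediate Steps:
f(v) = v/2 (f(v) = -(-1)*(v + v)/4 = -(-1)*2*v/4 = -(-1)*v/2 = v/2)
V(X) = 2*X*(3 + X) (V(X) = (X + X)*(X + (½)*6) = (2*X)*(X + 3) = (2*X)*(3 + X) = 2*X*(3 + X))
√(V(L(5)) + R(-9)) = √(2*5*(3 + 5) - 9) = √(2*5*8 - 9) = √(80 - 9) = √71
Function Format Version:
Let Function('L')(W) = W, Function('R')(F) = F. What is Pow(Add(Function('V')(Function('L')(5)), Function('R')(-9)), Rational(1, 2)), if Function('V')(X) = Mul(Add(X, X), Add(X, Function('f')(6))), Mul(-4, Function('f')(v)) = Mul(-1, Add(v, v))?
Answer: Pow(71, Rational(1, 2)) ≈ 8.4261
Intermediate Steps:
Function('f')(v) = Mul(Rational(1, 2), v) (Function('f')(v) = Mul(Rational(-1, 4), Mul(-1, Add(v, v))) = Mul(Rational(-1, 4), Mul(-1, Mul(2, v))) = Mul(Rational(-1, 4), Mul(-2, v)) = Mul(Rational(1, 2), v))
Function('V')(X) = Mul(2, X, Add(3, X)) (Function('V')(X) = Mul(Add(X, X), Add(X, Mul(Rational(1, 2), 6))) = Mul(Mul(2, X), Add(X, 3)) = Mul(Mul(2, X), Add(3, X)) = Mul(2, X, Add(3, X)))
Pow(Add(Function('V')(Function('L')(5)), Function('R')(-9)), Rational(1, 2)) = Pow(Add(Mul(2, 5, Add(3, 5)), -9), Rational(1, 2)) = Pow(Add(Mul(2, 5, 8), -9), Rational(1, 2)) = Pow(Add(80, -9), Rational(1, 2)) = Pow(71, Rational(1, 2))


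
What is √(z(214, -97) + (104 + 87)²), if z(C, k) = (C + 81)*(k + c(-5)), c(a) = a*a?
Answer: √15241 ≈ 123.45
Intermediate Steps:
c(a) = a²
z(C, k) = (25 + k)*(81 + C) (z(C, k) = (C + 81)*(k + (-5)²) = (81 + C)*(k + 25) = (81 + C)*(25 + k) = (25 + k)*(81 + C))
√(z(214, -97) + (104 + 87)²) = √((2025 + 25*214 + 81*(-97) + 214*(-97)) + (104 + 87)²) = √((2025 + 5350 - 7857 - 20758) + 191²) = √(-21240 + 36481) = √15241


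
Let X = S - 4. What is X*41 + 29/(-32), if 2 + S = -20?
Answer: -34141/32 ≈ -1066.9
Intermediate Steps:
S = -22 (S = -2 - 20 = -22)
X = -26 (X = -22 - 4 = -26)
X*41 + 29/(-32) = -26*41 + 29/(-32) = -1066 + 29*(-1/32) = -1066 - 29/32 = -34141/32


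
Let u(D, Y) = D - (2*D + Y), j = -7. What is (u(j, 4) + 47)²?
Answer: 2500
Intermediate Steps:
u(D, Y) = -D - Y (u(D, Y) = D - (Y + 2*D) = D + (-Y - 2*D) = -D - Y)
(u(j, 4) + 47)² = ((-1*(-7) - 1*4) + 47)² = ((7 - 4) + 47)² = (3 + 47)² = 50² = 2500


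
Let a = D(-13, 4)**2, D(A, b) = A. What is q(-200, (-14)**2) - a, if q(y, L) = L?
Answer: 27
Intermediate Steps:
a = 169 (a = (-13)**2 = 169)
q(-200, (-14)**2) - a = (-14)**2 - 1*169 = 196 - 169 = 27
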